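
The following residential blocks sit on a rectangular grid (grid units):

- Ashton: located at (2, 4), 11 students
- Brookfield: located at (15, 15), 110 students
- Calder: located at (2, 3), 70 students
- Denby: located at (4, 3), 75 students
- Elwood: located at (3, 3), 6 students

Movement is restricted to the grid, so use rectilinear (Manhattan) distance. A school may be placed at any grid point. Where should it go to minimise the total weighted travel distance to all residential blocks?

(4, 3)

Manhattan distance separates: Σwᵢ(|x−xᵢ|+|y−yᵢ|) = Σwᵢ|x−xᵢ| + Σwᵢ|y−yᵢ|, so x and y are optimised independently as 1-D weighted medians.
Total weight W = 272; half = 136.
x-coordinate, sorted with cumulative weight:
  x=2 (Ashton, w=11) cum 11
  x=2 (Calder, w=70) cum 81
  x=3 (Elwood, w=6) cum 87
  x=4 (Denby, w=75) cum 162  ← median
  x=15 (Brookfield, w=110) cum 272
⇒ x* = 4
y-coordinate, sorted with cumulative weight:
  y=3 (Calder, w=70) cum 70
  y=3 (Denby, w=75) cum 145  ← median
  y=3 (Elwood, w=6) cum 151
  y=4 (Ashton, w=11) cum 162
  y=15 (Brookfield, w=110) cum 272
⇒ y* = 3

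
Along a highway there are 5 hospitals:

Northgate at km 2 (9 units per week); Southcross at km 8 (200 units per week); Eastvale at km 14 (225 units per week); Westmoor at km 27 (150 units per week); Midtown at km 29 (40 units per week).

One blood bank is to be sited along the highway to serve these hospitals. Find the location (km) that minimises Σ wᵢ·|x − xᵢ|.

For a sum of weighted absolute distances on a line, the optimum is the weighted median (not the mean). Total weight W = 624; half-weight = 312.
Sort by position and accumulate weight:
  km 2 (Northgate, w=9) → cum 9
  km 8 (Southcross, w=200) → cum 209
  km 14 (Eastvale, w=225) → cum 434  ≥ 312 → median here
  km 27 (Westmoor, w=150) → cum 584
  km 29 (Midtown, w=40) → cum 624
Optimal location: km 14.

x = 14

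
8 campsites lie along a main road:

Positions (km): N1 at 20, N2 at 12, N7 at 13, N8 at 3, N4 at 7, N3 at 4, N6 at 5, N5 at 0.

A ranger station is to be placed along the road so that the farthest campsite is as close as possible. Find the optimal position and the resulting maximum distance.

location 10, max distance 10

The 1-center on a line is the midpoint of the two extreme points: leftmost at 0, rightmost at 20.
Optimal location = (0 + 20)/2 = 10; maximum distance = (20 − 0)/2 = 10.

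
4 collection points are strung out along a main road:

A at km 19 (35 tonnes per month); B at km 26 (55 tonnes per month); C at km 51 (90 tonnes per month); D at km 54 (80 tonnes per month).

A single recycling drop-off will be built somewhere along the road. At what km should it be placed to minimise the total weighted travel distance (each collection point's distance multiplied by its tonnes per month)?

x = 51

For a sum of weighted absolute distances on a line, the optimum is the weighted median (not the mean). Total weight W = 260; half-weight = 130.
Sort by position and accumulate weight:
  km 19 (A, w=35) → cum 35
  km 26 (B, w=55) → cum 90
  km 51 (C, w=90) → cum 180  ≥ 130 → median here
  km 54 (D, w=80) → cum 260
Optimal location: km 51.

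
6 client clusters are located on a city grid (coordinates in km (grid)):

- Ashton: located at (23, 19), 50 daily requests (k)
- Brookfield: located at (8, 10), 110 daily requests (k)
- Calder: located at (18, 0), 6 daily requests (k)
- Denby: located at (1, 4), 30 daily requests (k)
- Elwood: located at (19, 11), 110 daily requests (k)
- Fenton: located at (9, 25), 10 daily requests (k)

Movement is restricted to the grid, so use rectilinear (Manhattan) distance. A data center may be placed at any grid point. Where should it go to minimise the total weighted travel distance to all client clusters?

(19, 11)

Manhattan distance separates: Σwᵢ(|x−xᵢ|+|y−yᵢ|) = Σwᵢ|x−xᵢ| + Σwᵢ|y−yᵢ|, so x and y are optimised independently as 1-D weighted medians.
Total weight W = 316; half = 158.
x-coordinate, sorted with cumulative weight:
  x=1 (Denby, w=30) cum 30
  x=8 (Brookfield, w=110) cum 140
  x=9 (Fenton, w=10) cum 150
  x=18 (Calder, w=6) cum 156
  x=19 (Elwood, w=110) cum 266  ← median
  x=23 (Ashton, w=50) cum 316
⇒ x* = 19
y-coordinate, sorted with cumulative weight:
  y=0 (Calder, w=6) cum 6
  y=4 (Denby, w=30) cum 36
  y=10 (Brookfield, w=110) cum 146
  y=11 (Elwood, w=110) cum 256  ← median
  y=19 (Ashton, w=50) cum 306
  y=25 (Fenton, w=10) cum 316
⇒ y* = 11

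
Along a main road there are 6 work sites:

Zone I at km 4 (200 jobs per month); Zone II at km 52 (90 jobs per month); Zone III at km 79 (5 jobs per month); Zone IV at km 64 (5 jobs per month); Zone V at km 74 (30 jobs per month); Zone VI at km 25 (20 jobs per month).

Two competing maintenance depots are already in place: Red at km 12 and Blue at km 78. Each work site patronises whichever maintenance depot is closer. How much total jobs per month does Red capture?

The indifferent point is the midpoint (12+78)/2 = 45; work sites left of it (closer to Red at 12) go to Red, those right go to Blue.
  Zone I at 4 (w=200) → Red
  Zone VI at 25 (w=20) → Red
  Zone II at 52 (w=90) → Blue
  Zone IV at 64 (w=5) → Blue
  Zone V at 74 (w=30) → Blue
  Zone III at 79 (w=5) → Blue
Red captures 220; Blue captures 130.

220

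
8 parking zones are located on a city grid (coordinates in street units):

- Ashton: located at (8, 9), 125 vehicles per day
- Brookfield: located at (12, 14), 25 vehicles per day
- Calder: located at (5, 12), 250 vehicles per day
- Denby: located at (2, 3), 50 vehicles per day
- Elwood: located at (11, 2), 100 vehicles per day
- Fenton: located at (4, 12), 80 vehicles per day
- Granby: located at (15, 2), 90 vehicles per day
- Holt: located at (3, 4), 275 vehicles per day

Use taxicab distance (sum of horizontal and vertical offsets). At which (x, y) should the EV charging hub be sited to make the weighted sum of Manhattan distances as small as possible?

Manhattan distance separates: Σwᵢ(|x−xᵢ|+|y−yᵢ|) = Σwᵢ|x−xᵢ| + Σwᵢ|y−yᵢ|, so x and y are optimised independently as 1-D weighted medians.
Total weight W = 995; half = 497.5.
x-coordinate, sorted with cumulative weight:
  x=2 (Denby, w=50) cum 50
  x=3 (Holt, w=275) cum 325
  x=4 (Fenton, w=80) cum 405
  x=5 (Calder, w=250) cum 655  ← median
  x=8 (Ashton, w=125) cum 780
  x=11 (Elwood, w=100) cum 880
  x=12 (Brookfield, w=25) cum 905
  x=15 (Granby, w=90) cum 995
⇒ x* = 5
y-coordinate, sorted with cumulative weight:
  y=2 (Elwood, w=100) cum 100
  y=2 (Granby, w=90) cum 190
  y=3 (Denby, w=50) cum 240
  y=4 (Holt, w=275) cum 515  ← median
  y=9 (Ashton, w=125) cum 640
  y=12 (Calder, w=250) cum 890
  y=12 (Fenton, w=80) cum 970
  y=14 (Brookfield, w=25) cum 995
⇒ y* = 4

(5, 4)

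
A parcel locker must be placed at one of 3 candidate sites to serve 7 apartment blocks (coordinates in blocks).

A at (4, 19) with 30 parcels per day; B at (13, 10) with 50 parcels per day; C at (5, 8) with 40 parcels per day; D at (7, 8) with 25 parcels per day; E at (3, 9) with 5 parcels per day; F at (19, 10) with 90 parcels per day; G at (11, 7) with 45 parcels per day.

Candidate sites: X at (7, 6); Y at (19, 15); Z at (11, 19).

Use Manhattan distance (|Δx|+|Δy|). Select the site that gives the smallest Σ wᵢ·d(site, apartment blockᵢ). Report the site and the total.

X, total 2890 blocks

Total weighted distance at each candidate:
  X (7, 6): total = 2890
  Y (19, 15): total = 3715
  Z (11, 19): total = 3975
Minimum is at X with total 2890 blocks.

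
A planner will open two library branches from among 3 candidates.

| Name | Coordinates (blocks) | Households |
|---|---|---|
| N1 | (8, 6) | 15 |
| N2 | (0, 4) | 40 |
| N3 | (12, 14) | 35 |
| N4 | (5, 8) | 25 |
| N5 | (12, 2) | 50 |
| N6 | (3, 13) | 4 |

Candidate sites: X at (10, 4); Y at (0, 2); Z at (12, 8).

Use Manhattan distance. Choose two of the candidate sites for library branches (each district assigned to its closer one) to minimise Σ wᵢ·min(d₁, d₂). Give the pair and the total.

Evaluate every pair (each demand assigned to the nearer of the two):
  {Y, Z}: total = 911
  {X, Y}: total = 1041
  {X, Z}: total = 1101
Best pair: {Y, Z} with total 911.

{Y, Z}, total 911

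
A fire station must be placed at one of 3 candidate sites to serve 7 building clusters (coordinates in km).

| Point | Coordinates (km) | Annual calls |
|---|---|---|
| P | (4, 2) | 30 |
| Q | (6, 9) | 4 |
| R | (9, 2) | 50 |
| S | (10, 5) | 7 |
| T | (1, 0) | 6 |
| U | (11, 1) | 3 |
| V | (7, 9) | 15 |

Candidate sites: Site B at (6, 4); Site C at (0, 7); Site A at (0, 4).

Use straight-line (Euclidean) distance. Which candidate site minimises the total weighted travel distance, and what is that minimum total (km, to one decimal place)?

Total weighted distance at each candidate:
  Site B (6, 4): total = 446.4
  Site C (0, 7): total = 992.8
  Site A (0, 4): total = 884.7
Minimum is at Site B with total 446.4 km.

Site B, total 446.4 km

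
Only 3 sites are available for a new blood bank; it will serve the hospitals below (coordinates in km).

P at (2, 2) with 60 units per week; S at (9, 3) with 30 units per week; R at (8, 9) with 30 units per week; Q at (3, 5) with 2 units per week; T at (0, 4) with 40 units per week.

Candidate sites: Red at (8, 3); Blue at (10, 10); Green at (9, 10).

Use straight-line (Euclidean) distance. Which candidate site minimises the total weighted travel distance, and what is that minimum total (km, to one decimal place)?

Total weighted distance at each candidate:
  Red (8, 3): total = 908.2
  Blue (10, 10): total = 1441.7
  Green (9, 10): total = 1338.5
Minimum is at Red with total 908.2 km.

Red, total 908.2 km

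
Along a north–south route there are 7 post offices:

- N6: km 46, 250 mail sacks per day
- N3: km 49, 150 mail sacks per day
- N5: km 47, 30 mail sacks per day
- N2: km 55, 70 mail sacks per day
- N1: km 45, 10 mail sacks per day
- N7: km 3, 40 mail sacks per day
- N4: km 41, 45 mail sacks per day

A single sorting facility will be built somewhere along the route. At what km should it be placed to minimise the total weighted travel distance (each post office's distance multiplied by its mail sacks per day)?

For a sum of weighted absolute distances on a line, the optimum is the weighted median (not the mean). Total weight W = 595; half-weight = 297.5.
Sort by position and accumulate weight:
  km 3 (N7, w=40) → cum 40
  km 41 (N4, w=45) → cum 85
  km 45 (N1, w=10) → cum 95
  km 46 (N6, w=250) → cum 345  ≥ 297.5 → median here
  km 47 (N5, w=30) → cum 375
  km 49 (N3, w=150) → cum 525
  km 55 (N2, w=70) → cum 595
Optimal location: km 46.

x = 46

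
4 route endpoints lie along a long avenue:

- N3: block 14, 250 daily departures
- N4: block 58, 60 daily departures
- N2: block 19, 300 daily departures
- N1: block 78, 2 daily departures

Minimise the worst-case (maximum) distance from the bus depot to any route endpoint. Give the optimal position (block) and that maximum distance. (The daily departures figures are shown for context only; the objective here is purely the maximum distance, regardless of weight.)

The 1-center on a line is the midpoint of the two extreme points: leftmost at 14, rightmost at 78.
Optimal location = (14 + 78)/2 = 46; maximum distance = (78 − 14)/2 = 32.

location 46, max distance 32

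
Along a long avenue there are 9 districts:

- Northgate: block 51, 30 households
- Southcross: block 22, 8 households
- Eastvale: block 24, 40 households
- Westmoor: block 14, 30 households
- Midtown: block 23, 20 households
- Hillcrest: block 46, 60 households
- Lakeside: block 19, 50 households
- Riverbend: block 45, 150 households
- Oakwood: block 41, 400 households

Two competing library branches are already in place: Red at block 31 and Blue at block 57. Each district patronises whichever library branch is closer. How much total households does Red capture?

548

The indifferent point is the midpoint (31+57)/2 = 44; districts left of it (closer to Red at 31) go to Red, those right go to Blue.
  Westmoor at 14 (w=30) → Red
  Lakeside at 19 (w=50) → Red
  Southcross at 22 (w=8) → Red
  Midtown at 23 (w=20) → Red
  Eastvale at 24 (w=40) → Red
  Oakwood at 41 (w=400) → Red
  Riverbend at 45 (w=150) → Blue
  Hillcrest at 46 (w=60) → Blue
  Northgate at 51 (w=30) → Blue
Red captures 548; Blue captures 240.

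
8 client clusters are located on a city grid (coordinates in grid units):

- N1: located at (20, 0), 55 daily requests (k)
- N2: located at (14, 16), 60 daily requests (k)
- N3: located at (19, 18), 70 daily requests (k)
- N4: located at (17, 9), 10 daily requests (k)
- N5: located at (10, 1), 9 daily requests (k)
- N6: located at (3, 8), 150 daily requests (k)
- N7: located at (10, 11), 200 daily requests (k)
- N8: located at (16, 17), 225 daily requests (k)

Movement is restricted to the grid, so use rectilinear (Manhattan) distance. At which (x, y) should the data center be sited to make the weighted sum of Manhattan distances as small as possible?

Manhattan distance separates: Σwᵢ(|x−xᵢ|+|y−yᵢ|) = Σwᵢ|x−xᵢ| + Σwᵢ|y−yᵢ|, so x and y are optimised independently as 1-D weighted medians.
Total weight W = 779; half = 389.5.
x-coordinate, sorted with cumulative weight:
  x=3 (N6, w=150) cum 150
  x=10 (N5, w=9) cum 159
  x=10 (N7, w=200) cum 359
  x=14 (N2, w=60) cum 419  ← median
  x=16 (N8, w=225) cum 644
  x=17 (N4, w=10) cum 654
  x=19 (N3, w=70) cum 724
  x=20 (N1, w=55) cum 779
⇒ x* = 14
y-coordinate, sorted with cumulative weight:
  y=0 (N1, w=55) cum 55
  y=1 (N5, w=9) cum 64
  y=8 (N6, w=150) cum 214
  y=9 (N4, w=10) cum 224
  y=11 (N7, w=200) cum 424  ← median
  y=16 (N2, w=60) cum 484
  y=17 (N8, w=225) cum 709
  y=18 (N3, w=70) cum 779
⇒ y* = 11

(14, 11)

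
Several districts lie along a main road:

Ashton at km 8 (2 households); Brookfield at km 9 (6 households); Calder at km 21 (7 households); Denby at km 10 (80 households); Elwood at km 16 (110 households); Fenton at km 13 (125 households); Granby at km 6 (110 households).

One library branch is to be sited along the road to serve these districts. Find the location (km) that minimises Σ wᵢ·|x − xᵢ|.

x = 13

For a sum of weighted absolute distances on a line, the optimum is the weighted median (not the mean). Total weight W = 440; half-weight = 220.
Sort by position and accumulate weight:
  km 6 (Granby, w=110) → cum 110
  km 8 (Ashton, w=2) → cum 112
  km 9 (Brookfield, w=6) → cum 118
  km 10 (Denby, w=80) → cum 198
  km 13 (Fenton, w=125) → cum 323  ≥ 220 → median here
  km 16 (Elwood, w=110) → cum 433
  km 21 (Calder, w=7) → cum 440
Optimal location: km 13.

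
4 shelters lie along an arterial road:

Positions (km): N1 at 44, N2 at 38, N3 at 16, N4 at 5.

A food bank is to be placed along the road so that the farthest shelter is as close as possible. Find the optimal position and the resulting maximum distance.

location 24.5, max distance 19.5

The 1-center on a line is the midpoint of the two extreme points: leftmost at 5, rightmost at 44.
Optimal location = (5 + 44)/2 = 24.5; maximum distance = (44 − 5)/2 = 19.5.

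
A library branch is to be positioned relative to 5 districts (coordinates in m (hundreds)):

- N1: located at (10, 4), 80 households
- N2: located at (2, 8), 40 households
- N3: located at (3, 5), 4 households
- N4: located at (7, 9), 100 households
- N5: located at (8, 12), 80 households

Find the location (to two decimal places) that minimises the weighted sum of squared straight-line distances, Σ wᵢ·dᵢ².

(7.34, 8.29)

The minimiser of Σwᵢ‖p−pᵢ‖² is the weighted centroid p* = (Σwᵢpᵢ)/(Σwᵢ).
Σwᵢ = 304.
Σwᵢxᵢ = 80·10 + 40·2 + 4·3 + 100·7 + 80·8 = 2232.
Σwᵢyᵢ = 80·4 + 40·8 + 4·5 + 100·9 + 80·12 = 2520.
x* = 2232/304 = 7.34, y* = 2520/304 = 8.29.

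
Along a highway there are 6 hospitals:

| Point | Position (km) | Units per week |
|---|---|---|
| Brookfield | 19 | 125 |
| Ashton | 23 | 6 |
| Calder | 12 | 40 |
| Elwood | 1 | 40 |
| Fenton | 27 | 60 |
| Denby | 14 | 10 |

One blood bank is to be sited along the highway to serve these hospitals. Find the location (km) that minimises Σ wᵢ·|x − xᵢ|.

x = 19

For a sum of weighted absolute distances on a line, the optimum is the weighted median (not the mean). Total weight W = 281; half-weight = 140.5.
Sort by position and accumulate weight:
  km 1 (Elwood, w=40) → cum 40
  km 12 (Calder, w=40) → cum 80
  km 14 (Denby, w=10) → cum 90
  km 19 (Brookfield, w=125) → cum 215  ≥ 140.5 → median here
  km 23 (Ashton, w=6) → cum 221
  km 27 (Fenton, w=60) → cum 281
Optimal location: km 19.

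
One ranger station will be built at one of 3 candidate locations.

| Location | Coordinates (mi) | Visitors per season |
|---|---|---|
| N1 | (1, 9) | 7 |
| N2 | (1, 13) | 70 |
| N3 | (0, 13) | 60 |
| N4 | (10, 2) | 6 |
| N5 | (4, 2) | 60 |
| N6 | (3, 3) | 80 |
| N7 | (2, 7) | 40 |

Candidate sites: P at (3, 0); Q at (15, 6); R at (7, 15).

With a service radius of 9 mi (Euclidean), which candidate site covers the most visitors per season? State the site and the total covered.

P, covering 186

Coverage radius r = 9 mi; a point is covered iff (Δx)²+(Δy)² ≤ 9² = 81.
  P (3, 0): covers {N4, N5, N6, N7} → 186
  Q (15, 6): covers {N4} → 6
  R (7, 15): covers {N1, N2, N3} → 137
Maximum coverage at P: 186 visitors per season.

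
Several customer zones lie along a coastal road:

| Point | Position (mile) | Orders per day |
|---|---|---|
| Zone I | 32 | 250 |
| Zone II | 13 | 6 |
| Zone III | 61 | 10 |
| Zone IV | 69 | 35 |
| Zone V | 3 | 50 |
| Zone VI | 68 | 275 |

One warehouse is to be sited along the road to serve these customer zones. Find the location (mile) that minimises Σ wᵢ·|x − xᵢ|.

For a sum of weighted absolute distances on a line, the optimum is the weighted median (not the mean). Total weight W = 626; half-weight = 313.
Sort by position and accumulate weight:
  mile 3 (Zone V, w=50) → cum 50
  mile 13 (Zone II, w=6) → cum 56
  mile 32 (Zone I, w=250) → cum 306
  mile 61 (Zone III, w=10) → cum 316  ≥ 313 → median here
  mile 68 (Zone VI, w=275) → cum 591
  mile 69 (Zone IV, w=35) → cum 626
Optimal location: mile 61.

x = 61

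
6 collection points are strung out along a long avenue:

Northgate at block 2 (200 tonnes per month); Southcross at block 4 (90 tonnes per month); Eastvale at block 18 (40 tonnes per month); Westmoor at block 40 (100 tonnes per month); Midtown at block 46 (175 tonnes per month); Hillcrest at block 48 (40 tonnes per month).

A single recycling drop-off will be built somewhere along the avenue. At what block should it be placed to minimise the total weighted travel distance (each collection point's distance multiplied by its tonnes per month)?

x = 18

For a sum of weighted absolute distances on a line, the optimum is the weighted median (not the mean). Total weight W = 645; half-weight = 322.5.
Sort by position and accumulate weight:
  block 2 (Northgate, w=200) → cum 200
  block 4 (Southcross, w=90) → cum 290
  block 18 (Eastvale, w=40) → cum 330  ≥ 322.5 → median here
  block 40 (Westmoor, w=100) → cum 430
  block 46 (Midtown, w=175) → cum 605
  block 48 (Hillcrest, w=40) → cum 645
Optimal location: block 18.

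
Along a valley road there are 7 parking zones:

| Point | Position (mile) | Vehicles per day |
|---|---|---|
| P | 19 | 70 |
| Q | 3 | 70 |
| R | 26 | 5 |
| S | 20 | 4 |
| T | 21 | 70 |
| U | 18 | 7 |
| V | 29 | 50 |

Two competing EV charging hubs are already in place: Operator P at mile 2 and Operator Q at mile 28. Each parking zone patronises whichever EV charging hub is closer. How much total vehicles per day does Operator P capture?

70

The indifferent point is the midpoint (2+28)/2 = 15; parking zones left of it (closer to Operator P at 2) go to Operator P, those right go to Operator Q.
  Q at 3 (w=70) → Operator P
  U at 18 (w=7) → Operator Q
  P at 19 (w=70) → Operator Q
  S at 20 (w=4) → Operator Q
  T at 21 (w=70) → Operator Q
  R at 26 (w=5) → Operator Q
  V at 29 (w=50) → Operator Q
Operator P captures 70; Operator Q captures 206.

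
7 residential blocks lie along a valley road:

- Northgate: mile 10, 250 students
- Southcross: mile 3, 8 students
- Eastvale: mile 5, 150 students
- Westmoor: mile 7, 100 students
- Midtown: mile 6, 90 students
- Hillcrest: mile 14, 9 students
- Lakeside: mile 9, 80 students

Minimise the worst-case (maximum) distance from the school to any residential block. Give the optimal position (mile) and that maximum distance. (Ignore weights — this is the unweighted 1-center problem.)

location 8.5, max distance 5.5

The 1-center on a line is the midpoint of the two extreme points: leftmost at 3, rightmost at 14.
Optimal location = (3 + 14)/2 = 8.5; maximum distance = (14 − 3)/2 = 5.5.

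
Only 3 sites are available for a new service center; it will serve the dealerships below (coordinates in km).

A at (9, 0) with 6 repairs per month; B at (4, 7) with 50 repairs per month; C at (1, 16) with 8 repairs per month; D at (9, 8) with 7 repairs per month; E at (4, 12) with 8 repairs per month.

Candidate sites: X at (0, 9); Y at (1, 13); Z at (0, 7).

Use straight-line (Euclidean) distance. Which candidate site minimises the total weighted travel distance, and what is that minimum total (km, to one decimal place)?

Z, total 455.5 km

Total weighted distance at each candidate:
  X (0, 9): total = 459.9
  Y (1, 13): total = 542.3
  Z (0, 7): total = 455.5
Minimum is at Z with total 455.5 km.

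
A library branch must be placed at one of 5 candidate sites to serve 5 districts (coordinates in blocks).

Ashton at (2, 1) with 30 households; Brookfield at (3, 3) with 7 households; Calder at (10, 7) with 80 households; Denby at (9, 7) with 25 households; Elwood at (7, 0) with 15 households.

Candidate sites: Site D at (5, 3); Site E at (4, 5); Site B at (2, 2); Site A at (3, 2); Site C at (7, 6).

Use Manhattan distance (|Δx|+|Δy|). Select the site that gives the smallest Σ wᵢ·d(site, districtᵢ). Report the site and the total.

Total weighted distance at each candidate:
  Site D (5, 3): total = 1159
  Site E (4, 5): total = 1136
  Site B (2, 2): total = 1489
  Site A (3, 2): total = 1392
  Site C (7, 6): total = 834
Minimum is at Site C with total 834 blocks.

Site C, total 834 blocks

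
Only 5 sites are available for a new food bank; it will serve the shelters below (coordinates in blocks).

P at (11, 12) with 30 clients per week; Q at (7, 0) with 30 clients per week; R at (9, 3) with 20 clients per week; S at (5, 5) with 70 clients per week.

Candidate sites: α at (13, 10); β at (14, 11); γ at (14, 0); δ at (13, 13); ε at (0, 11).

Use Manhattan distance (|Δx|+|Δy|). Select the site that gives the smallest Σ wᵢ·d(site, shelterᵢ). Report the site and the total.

α, total 1730 blocks

Total weighted distance at each candidate:
  α (13, 10): total = 1730
  β (14, 11): total = 1970
  γ (14, 0): total = 1800
  δ (13, 13): total = 2060
  ε (0, 11): total = 2010
Minimum is at α with total 1730 blocks.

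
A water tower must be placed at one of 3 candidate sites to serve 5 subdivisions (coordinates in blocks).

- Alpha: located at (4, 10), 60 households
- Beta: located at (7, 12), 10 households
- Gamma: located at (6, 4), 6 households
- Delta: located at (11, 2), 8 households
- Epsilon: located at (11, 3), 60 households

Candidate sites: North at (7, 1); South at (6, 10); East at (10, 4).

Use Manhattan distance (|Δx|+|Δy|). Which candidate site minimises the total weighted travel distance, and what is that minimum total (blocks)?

Total weighted distance at each candidate:
  North (7, 1): total = 1254
  South (6, 10): total = 1010
  East (10, 4): total = 998
Minimum is at East with total 998 blocks.

East, total 998 blocks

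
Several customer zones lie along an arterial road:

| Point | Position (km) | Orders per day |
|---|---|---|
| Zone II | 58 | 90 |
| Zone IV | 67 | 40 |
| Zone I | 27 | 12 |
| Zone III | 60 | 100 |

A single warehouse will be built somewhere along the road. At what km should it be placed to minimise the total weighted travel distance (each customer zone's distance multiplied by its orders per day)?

x = 60

For a sum of weighted absolute distances on a line, the optimum is the weighted median (not the mean). Total weight W = 242; half-weight = 121.
Sort by position and accumulate weight:
  km 27 (Zone I, w=12) → cum 12
  km 58 (Zone II, w=90) → cum 102
  km 60 (Zone III, w=100) → cum 202  ≥ 121 → median here
  km 67 (Zone IV, w=40) → cum 242
Optimal location: km 60.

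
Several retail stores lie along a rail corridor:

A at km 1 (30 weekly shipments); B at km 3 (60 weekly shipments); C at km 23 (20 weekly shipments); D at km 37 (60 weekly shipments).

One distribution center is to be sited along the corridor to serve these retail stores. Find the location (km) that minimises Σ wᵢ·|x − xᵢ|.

x = 3

For a sum of weighted absolute distances on a line, the optimum is the weighted median (not the mean). Total weight W = 170; half-weight = 85.
Sort by position and accumulate weight:
  km 1 (A, w=30) → cum 30
  km 3 (B, w=60) → cum 90  ≥ 85 → median here
  km 23 (C, w=20) → cum 110
  km 37 (D, w=60) → cum 170
Optimal location: km 3.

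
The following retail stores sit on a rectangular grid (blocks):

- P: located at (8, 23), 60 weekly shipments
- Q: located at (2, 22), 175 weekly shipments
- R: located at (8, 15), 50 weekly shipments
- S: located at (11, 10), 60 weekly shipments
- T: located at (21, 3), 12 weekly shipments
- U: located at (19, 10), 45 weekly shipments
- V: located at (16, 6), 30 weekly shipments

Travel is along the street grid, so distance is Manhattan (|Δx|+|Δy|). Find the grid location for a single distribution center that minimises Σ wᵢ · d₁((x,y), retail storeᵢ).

(8, 22)

Manhattan distance separates: Σwᵢ(|x−xᵢ|+|y−yᵢ|) = Σwᵢ|x−xᵢ| + Σwᵢ|y−yᵢ|, so x and y are optimised independently as 1-D weighted medians.
Total weight W = 432; half = 216.
x-coordinate, sorted with cumulative weight:
  x=2 (Q, w=175) cum 175
  x=8 (P, w=60) cum 235  ← median
  x=8 (R, w=50) cum 285
  x=11 (S, w=60) cum 345
  x=16 (V, w=30) cum 375
  x=19 (U, w=45) cum 420
  x=21 (T, w=12) cum 432
⇒ x* = 8
y-coordinate, sorted with cumulative weight:
  y=3 (T, w=12) cum 12
  y=6 (V, w=30) cum 42
  y=10 (S, w=60) cum 102
  y=10 (U, w=45) cum 147
  y=15 (R, w=50) cum 197
  y=22 (Q, w=175) cum 372  ← median
  y=23 (P, w=60) cum 432
⇒ y* = 22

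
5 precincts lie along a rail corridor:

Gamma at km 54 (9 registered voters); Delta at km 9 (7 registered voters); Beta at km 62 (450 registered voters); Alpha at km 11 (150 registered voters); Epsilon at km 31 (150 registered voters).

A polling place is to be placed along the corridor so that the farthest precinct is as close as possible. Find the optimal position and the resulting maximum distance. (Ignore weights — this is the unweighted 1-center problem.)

The 1-center on a line is the midpoint of the two extreme points: leftmost at 9, rightmost at 62.
Optimal location = (9 + 62)/2 = 35.5; maximum distance = (62 − 9)/2 = 26.5.

location 35.5, max distance 26.5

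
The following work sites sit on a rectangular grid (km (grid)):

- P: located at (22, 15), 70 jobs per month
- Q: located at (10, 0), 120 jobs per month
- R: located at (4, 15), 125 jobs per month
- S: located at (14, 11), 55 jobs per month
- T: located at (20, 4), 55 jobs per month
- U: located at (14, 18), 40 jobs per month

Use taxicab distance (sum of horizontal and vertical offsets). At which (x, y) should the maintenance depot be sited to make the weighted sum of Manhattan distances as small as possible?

Manhattan distance separates: Σwᵢ(|x−xᵢ|+|y−yᵢ|) = Σwᵢ|x−xᵢ| + Σwᵢ|y−yᵢ|, so x and y are optimised independently as 1-D weighted medians.
Total weight W = 465; half = 232.5.
x-coordinate, sorted with cumulative weight:
  x=4 (R, w=125) cum 125
  x=10 (Q, w=120) cum 245  ← median
  x=14 (S, w=55) cum 300
  x=14 (U, w=40) cum 340
  x=20 (T, w=55) cum 395
  x=22 (P, w=70) cum 465
⇒ x* = 10
y-coordinate, sorted with cumulative weight:
  y=0 (Q, w=120) cum 120
  y=4 (T, w=55) cum 175
  y=11 (S, w=55) cum 230
  y=15 (P, w=70) cum 300  ← median
  y=15 (R, w=125) cum 425
  y=18 (U, w=40) cum 465
⇒ y* = 15

(10, 15)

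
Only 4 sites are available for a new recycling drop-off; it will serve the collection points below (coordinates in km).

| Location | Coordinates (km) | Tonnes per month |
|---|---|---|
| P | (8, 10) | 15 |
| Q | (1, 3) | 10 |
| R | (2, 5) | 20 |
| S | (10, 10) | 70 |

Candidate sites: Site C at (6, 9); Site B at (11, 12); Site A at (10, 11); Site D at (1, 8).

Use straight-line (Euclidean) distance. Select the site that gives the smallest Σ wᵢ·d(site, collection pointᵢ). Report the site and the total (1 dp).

Total weighted distance at each candidate:
  Site C (6, 9): total = 513.4
  Site B (11, 12): total = 573.2
  Site A (10, 11): total = 424.0
  Site D (1, 8): total = 867.8
Minimum is at Site A with total 424.0 km.

Site A, total 424.0 km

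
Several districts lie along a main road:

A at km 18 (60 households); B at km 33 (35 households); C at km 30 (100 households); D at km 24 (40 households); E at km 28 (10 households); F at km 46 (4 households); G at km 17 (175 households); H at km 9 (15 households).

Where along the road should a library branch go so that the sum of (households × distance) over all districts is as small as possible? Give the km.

x = 18

For a sum of weighted absolute distances on a line, the optimum is the weighted median (not the mean). Total weight W = 439; half-weight = 219.5.
Sort by position and accumulate weight:
  km 9 (H, w=15) → cum 15
  km 17 (G, w=175) → cum 190
  km 18 (A, w=60) → cum 250  ≥ 219.5 → median here
  km 24 (D, w=40) → cum 290
  km 28 (E, w=10) → cum 300
  km 30 (C, w=100) → cum 400
  km 33 (B, w=35) → cum 435
  km 46 (F, w=4) → cum 439
Optimal location: km 18.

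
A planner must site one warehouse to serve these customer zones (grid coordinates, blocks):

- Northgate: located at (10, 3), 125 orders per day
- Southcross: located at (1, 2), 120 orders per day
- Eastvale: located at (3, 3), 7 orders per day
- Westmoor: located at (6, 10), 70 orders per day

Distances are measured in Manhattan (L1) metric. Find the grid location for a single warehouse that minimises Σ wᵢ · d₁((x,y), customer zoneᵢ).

Manhattan distance separates: Σwᵢ(|x−xᵢ|+|y−yᵢ|) = Σwᵢ|x−xᵢ| + Σwᵢ|y−yᵢ|, so x and y are optimised independently as 1-D weighted medians.
Total weight W = 322; half = 161.
x-coordinate, sorted with cumulative weight:
  x=1 (Southcross, w=120) cum 120
  x=3 (Eastvale, w=7) cum 127
  x=6 (Westmoor, w=70) cum 197  ← median
  x=10 (Northgate, w=125) cum 322
⇒ x* = 6
y-coordinate, sorted with cumulative weight:
  y=2 (Southcross, w=120) cum 120
  y=3 (Northgate, w=125) cum 245  ← median
  y=3 (Eastvale, w=7) cum 252
  y=10 (Westmoor, w=70) cum 322
⇒ y* = 3

(6, 3)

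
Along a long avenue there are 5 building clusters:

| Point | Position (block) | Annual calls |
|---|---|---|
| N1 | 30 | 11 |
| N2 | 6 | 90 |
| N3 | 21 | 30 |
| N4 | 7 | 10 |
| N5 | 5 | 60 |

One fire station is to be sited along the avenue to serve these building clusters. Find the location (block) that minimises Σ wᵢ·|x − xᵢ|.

For a sum of weighted absolute distances on a line, the optimum is the weighted median (not the mean). Total weight W = 201; half-weight = 100.5.
Sort by position and accumulate weight:
  block 5 (N5, w=60) → cum 60
  block 6 (N2, w=90) → cum 150  ≥ 100.5 → median here
  block 7 (N4, w=10) → cum 160
  block 21 (N3, w=30) → cum 190
  block 30 (N1, w=11) → cum 201
Optimal location: block 6.

x = 6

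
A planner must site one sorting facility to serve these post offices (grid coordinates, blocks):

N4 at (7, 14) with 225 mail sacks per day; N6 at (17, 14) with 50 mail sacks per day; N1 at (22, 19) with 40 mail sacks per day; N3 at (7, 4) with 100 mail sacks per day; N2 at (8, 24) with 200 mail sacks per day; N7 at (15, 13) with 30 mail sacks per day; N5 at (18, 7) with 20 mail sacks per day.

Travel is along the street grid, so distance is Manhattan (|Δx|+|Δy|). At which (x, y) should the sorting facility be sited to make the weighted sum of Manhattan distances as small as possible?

Manhattan distance separates: Σwᵢ(|x−xᵢ|+|y−yᵢ|) = Σwᵢ|x−xᵢ| + Σwᵢ|y−yᵢ|, so x and y are optimised independently as 1-D weighted medians.
Total weight W = 665; half = 332.5.
x-coordinate, sorted with cumulative weight:
  x=7 (N4, w=225) cum 225
  x=7 (N3, w=100) cum 325
  x=8 (N2, w=200) cum 525  ← median
  x=15 (N7, w=30) cum 555
  x=17 (N6, w=50) cum 605
  x=18 (N5, w=20) cum 625
  x=22 (N1, w=40) cum 665
⇒ x* = 8
y-coordinate, sorted with cumulative weight:
  y=4 (N3, w=100) cum 100
  y=7 (N5, w=20) cum 120
  y=13 (N7, w=30) cum 150
  y=14 (N4, w=225) cum 375  ← median
  y=14 (N6, w=50) cum 425
  y=19 (N1, w=40) cum 465
  y=24 (N2, w=200) cum 665
⇒ y* = 14

(8, 14)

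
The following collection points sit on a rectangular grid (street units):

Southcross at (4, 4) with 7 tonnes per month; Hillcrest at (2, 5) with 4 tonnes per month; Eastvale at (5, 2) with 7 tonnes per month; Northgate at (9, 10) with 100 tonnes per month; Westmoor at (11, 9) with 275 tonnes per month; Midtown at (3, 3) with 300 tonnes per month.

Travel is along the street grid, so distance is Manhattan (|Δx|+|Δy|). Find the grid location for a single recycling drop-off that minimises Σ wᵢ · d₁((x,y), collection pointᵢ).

(9, 9)

Manhattan distance separates: Σwᵢ(|x−xᵢ|+|y−yᵢ|) = Σwᵢ|x−xᵢ| + Σwᵢ|y−yᵢ|, so x and y are optimised independently as 1-D weighted medians.
Total weight W = 693; half = 346.5.
x-coordinate, sorted with cumulative weight:
  x=2 (Hillcrest, w=4) cum 4
  x=3 (Midtown, w=300) cum 304
  x=4 (Southcross, w=7) cum 311
  x=5 (Eastvale, w=7) cum 318
  x=9 (Northgate, w=100) cum 418  ← median
  x=11 (Westmoor, w=275) cum 693
⇒ x* = 9
y-coordinate, sorted with cumulative weight:
  y=2 (Eastvale, w=7) cum 7
  y=3 (Midtown, w=300) cum 307
  y=4 (Southcross, w=7) cum 314
  y=5 (Hillcrest, w=4) cum 318
  y=9 (Westmoor, w=275) cum 593  ← median
  y=10 (Northgate, w=100) cum 693
⇒ y* = 9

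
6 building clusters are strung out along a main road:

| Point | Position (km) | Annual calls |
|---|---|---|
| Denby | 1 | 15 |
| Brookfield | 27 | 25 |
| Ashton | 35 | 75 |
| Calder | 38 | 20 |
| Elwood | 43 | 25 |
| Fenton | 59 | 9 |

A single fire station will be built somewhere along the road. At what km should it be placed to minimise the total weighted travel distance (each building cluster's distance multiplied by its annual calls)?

x = 35

For a sum of weighted absolute distances on a line, the optimum is the weighted median (not the mean). Total weight W = 169; half-weight = 84.5.
Sort by position and accumulate weight:
  km 1 (Denby, w=15) → cum 15
  km 27 (Brookfield, w=25) → cum 40
  km 35 (Ashton, w=75) → cum 115  ≥ 84.5 → median here
  km 38 (Calder, w=20) → cum 135
  km 43 (Elwood, w=25) → cum 160
  km 59 (Fenton, w=9) → cum 169
Optimal location: km 35.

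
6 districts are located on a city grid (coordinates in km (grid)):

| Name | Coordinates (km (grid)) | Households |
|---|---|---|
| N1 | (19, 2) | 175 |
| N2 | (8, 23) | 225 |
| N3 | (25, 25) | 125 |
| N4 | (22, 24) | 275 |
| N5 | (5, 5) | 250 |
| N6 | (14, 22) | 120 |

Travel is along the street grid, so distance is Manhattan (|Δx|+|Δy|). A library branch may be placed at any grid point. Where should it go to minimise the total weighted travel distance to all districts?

(14, 23)

Manhattan distance separates: Σwᵢ(|x−xᵢ|+|y−yᵢ|) = Σwᵢ|x−xᵢ| + Σwᵢ|y−yᵢ|, so x and y are optimised independently as 1-D weighted medians.
Total weight W = 1170; half = 585.
x-coordinate, sorted with cumulative weight:
  x=5 (N5, w=250) cum 250
  x=8 (N2, w=225) cum 475
  x=14 (N6, w=120) cum 595  ← median
  x=19 (N1, w=175) cum 770
  x=22 (N4, w=275) cum 1045
  x=25 (N3, w=125) cum 1170
⇒ x* = 14
y-coordinate, sorted with cumulative weight:
  y=2 (N1, w=175) cum 175
  y=5 (N5, w=250) cum 425
  y=22 (N6, w=120) cum 545
  y=23 (N2, w=225) cum 770  ← median
  y=24 (N4, w=275) cum 1045
  y=25 (N3, w=125) cum 1170
⇒ y* = 23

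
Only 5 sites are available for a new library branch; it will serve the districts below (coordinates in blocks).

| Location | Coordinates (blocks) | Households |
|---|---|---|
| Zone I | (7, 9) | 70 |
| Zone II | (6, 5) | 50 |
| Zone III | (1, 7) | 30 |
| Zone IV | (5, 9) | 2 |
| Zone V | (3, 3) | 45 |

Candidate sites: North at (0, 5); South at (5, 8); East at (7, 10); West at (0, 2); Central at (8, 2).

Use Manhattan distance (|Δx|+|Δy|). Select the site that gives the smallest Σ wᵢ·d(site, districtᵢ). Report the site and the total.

Total weighted distance at each candidate:
  North (0, 5): total = 1403
  South (5, 8): total = 877
  East (7, 10): total = 1141
  West (0, 2): total = 1814
  Central (8, 2): total = 1460
Minimum is at South with total 877 blocks.

South, total 877 blocks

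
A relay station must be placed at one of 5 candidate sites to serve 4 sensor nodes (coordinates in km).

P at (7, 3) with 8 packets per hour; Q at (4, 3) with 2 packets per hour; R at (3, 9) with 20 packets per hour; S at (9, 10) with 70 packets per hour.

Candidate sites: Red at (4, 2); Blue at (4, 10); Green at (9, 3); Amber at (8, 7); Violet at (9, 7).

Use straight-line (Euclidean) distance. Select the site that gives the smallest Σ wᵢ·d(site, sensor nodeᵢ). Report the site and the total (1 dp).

Amber, total 373.4 km

Total weighted distance at each candidate:
  Red (4, 2): total = 829.1
  Blue (4, 10): total = 453.2
  Green (9, 3): total = 685.7
  Amber (8, 7): total = 373.4
  Violet (9, 7): total = 385.1
Minimum is at Amber with total 373.4 km.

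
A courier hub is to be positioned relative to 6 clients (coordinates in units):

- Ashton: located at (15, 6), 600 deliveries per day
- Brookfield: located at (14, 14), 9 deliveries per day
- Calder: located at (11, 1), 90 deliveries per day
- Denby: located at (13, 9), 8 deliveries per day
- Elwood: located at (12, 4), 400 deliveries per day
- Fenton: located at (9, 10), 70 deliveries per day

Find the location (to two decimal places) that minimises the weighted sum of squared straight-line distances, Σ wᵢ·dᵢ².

The minimiser of Σwᵢ‖p−pᵢ‖² is the weighted centroid p* = (Σwᵢpᵢ)/(Σwᵢ).
Σwᵢ = 1177.
Σwᵢxᵢ = 600·15 + 9·14 + 90·11 + 8·13 + 400·12 + 70·9 = 15650.
Σwᵢyᵢ = 600·6 + 9·14 + 90·1 + 8·9 + 400·4 + 70·10 = 6188.
x* = 15650/1177 = 13.30, y* = 6188/1177 = 5.26.

(13.30, 5.26)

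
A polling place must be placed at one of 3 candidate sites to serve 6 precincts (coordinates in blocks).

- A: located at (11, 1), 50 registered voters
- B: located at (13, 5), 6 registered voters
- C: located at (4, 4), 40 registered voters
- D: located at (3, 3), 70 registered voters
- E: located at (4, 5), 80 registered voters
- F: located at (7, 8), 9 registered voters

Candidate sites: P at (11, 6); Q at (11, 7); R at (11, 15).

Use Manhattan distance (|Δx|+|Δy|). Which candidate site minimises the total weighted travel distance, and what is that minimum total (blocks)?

Total weighted distance at each candidate:
  P (11, 6): total = 2092
  Q (11, 7): total = 2329
  R (11, 15): total = 4351
Minimum is at P with total 2092 blocks.

P, total 2092 blocks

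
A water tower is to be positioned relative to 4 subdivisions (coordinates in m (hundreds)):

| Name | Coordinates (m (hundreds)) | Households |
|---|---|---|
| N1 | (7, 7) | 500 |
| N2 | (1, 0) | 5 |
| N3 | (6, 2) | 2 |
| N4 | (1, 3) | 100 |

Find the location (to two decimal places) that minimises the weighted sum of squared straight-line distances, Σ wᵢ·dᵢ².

The minimiser of Σwᵢ‖p−pᵢ‖² is the weighted centroid p* = (Σwᵢpᵢ)/(Σwᵢ).
Σwᵢ = 607.
Σwᵢxᵢ = 500·7 + 5·1 + 2·6 + 100·1 = 3617.
Σwᵢyᵢ = 500·7 + 5·0 + 2·2 + 100·3 = 3804.
x* = 3617/607 = 5.96, y* = 3804/607 = 6.27.

(5.96, 6.27)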